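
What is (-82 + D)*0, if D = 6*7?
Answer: 0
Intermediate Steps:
D = 42
(-82 + D)*0 = (-82 + 42)*0 = -40*0 = 0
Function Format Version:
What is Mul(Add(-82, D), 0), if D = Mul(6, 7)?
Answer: 0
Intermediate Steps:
D = 42
Mul(Add(-82, D), 0) = Mul(Add(-82, 42), 0) = Mul(-40, 0) = 0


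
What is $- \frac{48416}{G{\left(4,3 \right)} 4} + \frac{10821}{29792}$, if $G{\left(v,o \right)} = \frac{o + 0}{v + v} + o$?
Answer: $- \frac{2884526777}{804384} \approx -3586.0$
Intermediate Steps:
$G{\left(v,o \right)} = o + \frac{o}{2 v}$ ($G{\left(v,o \right)} = \frac{o}{2 v} + o = o + \frac{o}{2 v}$)
$- \frac{48416}{G{\left(4,3 \right)} 4} + \frac{10821}{29792} = - \frac{48416}{\left(3 + \frac{1}{2} \cdot 3 \cdot \frac{1}{4}\right) 4} + \frac{10821}{29792} = - \frac{48416}{\left(3 + \frac{1}{2} \cdot 3 \cdot \frac{1}{4}\right) 4} + 10821 \cdot \frac{1}{29792} = - \frac{48416}{\left(3 + \frac{3}{8}\right) 4} + \frac{10821}{29792} = - \frac{48416}{\frac{27}{8} \cdot 4} + \frac{10821}{29792} = - \frac{48416}{\frac{27}{2}} + \frac{10821}{29792} = \left(-48416\right) \frac{2}{27} + \frac{10821}{29792} = - \frac{96832}{27} + \frac{10821}{29792} = - \frac{2884526777}{804384}$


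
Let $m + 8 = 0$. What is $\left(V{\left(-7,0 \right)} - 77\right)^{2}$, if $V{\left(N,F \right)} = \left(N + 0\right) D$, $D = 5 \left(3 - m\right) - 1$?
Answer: $207025$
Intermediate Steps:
$m = -8$ ($m = -8 + 0 = -8$)
$D = 54$ ($D = 5 \left(3 - -8\right) - 1 = 5 \left(3 + 8\right) - 1 = 5 \cdot 11 - 1 = 55 - 1 = 54$)
$V{\left(N,F \right)} = 54 N$ ($V{\left(N,F \right)} = \left(N + 0\right) 54 = N 54 = 54 N$)
$\left(V{\left(-7,0 \right)} - 77\right)^{2} = \left(54 \left(-7\right) - 77\right)^{2} = \left(-378 - 77\right)^{2} = \left(-455\right)^{2} = 207025$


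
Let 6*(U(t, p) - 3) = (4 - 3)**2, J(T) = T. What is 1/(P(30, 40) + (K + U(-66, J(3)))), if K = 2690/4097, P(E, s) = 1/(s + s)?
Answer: 983280/3771611 ≈ 0.26071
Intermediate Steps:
U(t, p) = 19/6 (U(t, p) = 3 + (4 - 3)**2/6 = 3 + (1/6)*1**2 = 3 + (1/6)*1 = 3 + 1/6 = 19/6)
P(E, s) = 1/(2*s)
K = 2690/4097 (K = 2690*(1/4097) = 2690/4097 ≈ 0.65658)
1/(P(30, 40) + (K + U(-66, J(3)))) = 1/((1/2)/40 + (2690/4097 + 19/6)) = 1/((1/2)*(1/40) + 93983/24582) = 1/(1/80 + 93983/24582) = 1/(3771611/983280) = 983280/3771611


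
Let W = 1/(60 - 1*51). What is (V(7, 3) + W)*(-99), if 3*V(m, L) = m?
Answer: -242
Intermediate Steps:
V(m, L) = m/3
W = 1/9 (W = 1/(60 - 51) = 1/9 ≈ 0.11111)
(V(7, 3) + W)*(-99) = ((1/3)*7 + 1/9)*(-99) = (7/3 + 1/9)*(-99) = (22/9)*(-99) = -242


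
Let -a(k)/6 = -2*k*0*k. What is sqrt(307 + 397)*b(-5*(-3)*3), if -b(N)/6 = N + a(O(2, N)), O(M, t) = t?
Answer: -2160*sqrt(11) ≈ -7163.9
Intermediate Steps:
a(k) = 0 (a(k) = -(-12)*(k*0)*k = -(-12)*0*k = -(-12)*0 = -6*0 = 0)
b(N) = -6*N (b(N) = -6*(N + 0) = -6*N)
sqrt(307 + 397)*b(-5*(-3)*3) = sqrt(307 + 397)*(-6*(-5*(-3))*3) = sqrt(704)*(-90*3) = (8*sqrt(11))*(-6*45) = (8*sqrt(11))*(-270) = -2160*sqrt(11)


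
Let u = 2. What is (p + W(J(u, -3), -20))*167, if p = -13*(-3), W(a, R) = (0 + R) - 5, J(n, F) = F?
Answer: 2338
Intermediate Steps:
W(a, R) = -5 + R (W(a, R) = R - 5 = -5 + R)
p = 39
(p + W(J(u, -3), -20))*167 = (39 + (-5 - 20))*167 = (39 - 25)*167 = 14*167 = 2338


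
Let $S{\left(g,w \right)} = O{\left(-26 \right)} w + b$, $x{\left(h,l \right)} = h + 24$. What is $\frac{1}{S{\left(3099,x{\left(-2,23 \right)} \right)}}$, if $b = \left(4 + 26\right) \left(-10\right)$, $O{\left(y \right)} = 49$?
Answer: $\frac{1}{778} \approx 0.0012853$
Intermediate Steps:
$b = -300$ ($b = 30 \left(-10\right) = -300$)
$x{\left(h,l \right)} = 24 + h$
$S{\left(g,w \right)} = -300 + 49 w$ ($S{\left(g,w \right)} = 49 w - 300 = -300 + 49 w$)
$\frac{1}{S{\left(3099,x{\left(-2,23 \right)} \right)}} = \frac{1}{-300 + 49 \left(24 - 2\right)} = \frac{1}{-300 + 49 \cdot 22} = \frac{1}{-300 + 1078} = \frac{1}{778}$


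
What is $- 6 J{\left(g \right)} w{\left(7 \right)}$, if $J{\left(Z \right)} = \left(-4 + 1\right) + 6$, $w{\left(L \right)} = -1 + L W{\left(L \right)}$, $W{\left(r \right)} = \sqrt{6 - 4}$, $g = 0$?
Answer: $18 - 126 \sqrt{2} \approx -160.19$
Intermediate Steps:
$W{\left(r \right)} = \sqrt{2}$
$w{\left(L \right)} = -1 + L \sqrt{2}$
$J{\left(Z \right)} = 3$ ($J{\left(Z \right)} = -3 + 6 = 3$)
$- 6 J{\left(g \right)} w{\left(7 \right)} = \left(-6\right) 3 \left(-1 + 7 \sqrt{2}\right) = - 18 \left(-1 + 7 \sqrt{2}\right) = 18 - 126 \sqrt{2}$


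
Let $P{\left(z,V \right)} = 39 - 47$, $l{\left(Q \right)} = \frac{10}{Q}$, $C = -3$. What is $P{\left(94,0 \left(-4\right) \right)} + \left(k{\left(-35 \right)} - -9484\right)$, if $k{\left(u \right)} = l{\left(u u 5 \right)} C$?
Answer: $\frac{11608094}{1225} \approx 9476.0$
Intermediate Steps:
$P{\left(z,V \right)} = -8$ ($P{\left(z,V \right)} = 39 - 47 = -8$)
$k{\left(u \right)} = - \frac{6}{u^{2}}$ ($k{\left(u \right)} = \frac{10}{u u 5} \left(-3\right) = \frac{10}{u^{2} \cdot 5} \left(-3\right) = \frac{10}{5 u^{2}} \left(-3\right) = 10 \frac{1}{5 u^{2}} \left(-3\right) = \frac{2}{u^{2}} \left(-3\right) = - \frac{6}{u^{2}}$)
$P{\left(94,0 \left(-4\right) \right)} + \left(k{\left(-35 \right)} - -9484\right) = -8 - \left(-9484 + \frac{6}{1225}\right) = -8 + \left(\left(-6\right) \frac{1}{1225} + 9484\right) = -8 + \left(- \frac{6}{1225} + 9484\right) = -8 + \frac{11617894}{1225} = \frac{11608094}{1225}$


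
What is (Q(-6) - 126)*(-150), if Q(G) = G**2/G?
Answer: 19800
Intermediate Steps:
Q(G) = G
(Q(-6) - 126)*(-150) = (-6 - 126)*(-150) = -132*(-150) = 19800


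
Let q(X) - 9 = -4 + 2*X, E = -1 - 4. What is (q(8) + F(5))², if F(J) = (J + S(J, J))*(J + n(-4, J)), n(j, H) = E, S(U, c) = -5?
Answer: 441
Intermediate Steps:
E = -5
q(X) = 5 + 2*X (q(X) = 9 + (-4 + 2*X) = 5 + 2*X)
n(j, H) = -5
F(J) = (-5 + J)² (F(J) = (J - 5)*(J - 5) = (-5 + J)*(-5 + J) = (-5 + J)²)
(q(8) + F(5))² = ((5 + 2*8) + (25 + 5² - 10*5))² = ((5 + 16) + (25 + 25 - 50))² = (21 + 0)² = 21² = 441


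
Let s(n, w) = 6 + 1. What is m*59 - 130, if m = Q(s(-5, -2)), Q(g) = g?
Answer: 283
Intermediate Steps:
s(n, w) = 7
m = 7
m*59 - 130 = 7*59 - 130 = 413 - 130 = 283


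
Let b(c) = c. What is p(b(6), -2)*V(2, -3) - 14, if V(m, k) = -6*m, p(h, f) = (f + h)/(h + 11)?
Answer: -286/17 ≈ -16.824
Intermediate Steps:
p(h, f) = (f + h)/(11 + h)
p(b(6), -2)*V(2, -3) - 14 = ((-2 + 6)/(11 + 6))*(-6*2) - 14 = (4/17)*(-12) - 14 = -48/17 - 14 = -286/17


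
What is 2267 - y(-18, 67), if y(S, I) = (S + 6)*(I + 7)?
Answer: 3155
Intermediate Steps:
y(S, I) = (6 + S)*(7 + I)
2267 - y(-18, 67) = 2267 - (42 + 6*67 + 7*(-18) + 67*(-18)) = 2267 - (42 + 402 - 126 - 1206) = 2267 - 1*(-888) = 2267 + 888 = 3155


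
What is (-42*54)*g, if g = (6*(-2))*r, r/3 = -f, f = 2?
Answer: -163296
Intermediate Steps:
r = -6 (r = 3*(-1*2) = 3*(-2) = -6)
g = 72 (g = (6*(-2))*(-6) = -12*(-6) = 72)
(-42*54)*g = -42*54*72 = -2268*72 = -163296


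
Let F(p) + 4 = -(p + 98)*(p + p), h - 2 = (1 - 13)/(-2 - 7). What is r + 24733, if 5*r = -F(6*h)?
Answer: 128389/5 ≈ 25678.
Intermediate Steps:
h = 10/3 (h = 2 + (1 - 13)/(-2 - 7) = 2 - 12/(-9) = 2 - 12*(-⅑) = 2 + 4/3 = 10/3 ≈ 3.3333)
F(p) = -4 - 2*p*(98 + p) (F(p) = -4 - (p + 98)*(p + p) = -4 - (98 + p)*2*p = -4 - 2*p*(98 + p))
r = 4724/5 (r = (-(-4 - 1176*10/3 - 2*(6*(10/3))²))/5 = (-(-4 - 196*20 - 2*20²))/5 = (-(-4 - 3920 - 2*400))/5 = (-(-4 - 3920 - 800))/5 = (-1*(-4724))/5 = (⅕)*4724 = 4724/5 ≈ 944.80)
r + 24733 = 4724/5 + 24733 = 128389/5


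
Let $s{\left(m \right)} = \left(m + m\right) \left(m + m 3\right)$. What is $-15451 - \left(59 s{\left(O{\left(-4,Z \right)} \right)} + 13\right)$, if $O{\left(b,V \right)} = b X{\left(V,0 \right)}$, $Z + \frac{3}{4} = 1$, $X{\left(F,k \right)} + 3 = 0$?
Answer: $-83432$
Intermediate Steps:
$X{\left(F,k \right)} = -3$ ($X{\left(F,k \right)} = -3 + 0 = -3$)
$Z = \frac{1}{4}$ ($Z = - \frac{3}{4} + 1 = \frac{1}{4} \approx 0.25$)
$O{\left(b,V \right)} = - 3 b$ ($O{\left(b,V \right)} = b \left(-3\right) = - 3 b$)
$s{\left(m \right)} = 8 m^{2}$ ($s{\left(m \right)} = 2 m \left(m + 3 m\right) = 2 m 4 m = 8 m^{2}$)
$-15451 - \left(59 s{\left(O{\left(-4,Z \right)} \right)} + 13\right) = -15451 - \left(59 \cdot 8 \left(\left(-3\right) \left(-4\right)\right)^{2} + 13\right) = -15451 - \left(59 \cdot 8 \cdot 12^{2} + 13\right) = -15451 - \left(59 \cdot 8 \cdot 144 + 13\right) = -15451 - \left(59 \cdot 1152 + 13\right) = -15451 - \left(67968 + 13\right) = -15451 - 67981 = -83432$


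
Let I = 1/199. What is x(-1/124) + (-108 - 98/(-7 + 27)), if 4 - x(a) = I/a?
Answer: -215471/1990 ≈ -108.28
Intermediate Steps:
I = 1/199 ≈ 0.0050251
x(a) = 4 - 1/(199*a)
x(-1/124) + (-108 - 98/(-7 + 27)) = (4 - 1/(199*((-1/124)))) + (-108 - 98/(-7 + 27)) = (4 - 1/(199*((-1*1/124)))) + (-108 - 98/20) = (4 - 1/(199*(-1/124))) + (-108 + (1/20)*(-98)) = (4 - 1/199*(-124)) + (-108 - 49/10) = (4 + 124/199) - 1129/10 = 920/199 - 1129/10 = -215471/1990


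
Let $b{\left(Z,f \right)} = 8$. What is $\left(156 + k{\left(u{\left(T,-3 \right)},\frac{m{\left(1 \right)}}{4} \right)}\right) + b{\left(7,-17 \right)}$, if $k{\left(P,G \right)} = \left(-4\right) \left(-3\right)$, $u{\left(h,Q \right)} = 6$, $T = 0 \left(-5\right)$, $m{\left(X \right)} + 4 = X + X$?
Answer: $176$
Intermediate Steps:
$m{\left(X \right)} = -4 + 2 X$ ($m{\left(X \right)} = -4 + \left(X + X\right) = -4 + 2 X$)
$T = 0$
$k{\left(P,G \right)} = 12$
$\left(156 + k{\left(u{\left(T,-3 \right)},\frac{m{\left(1 \right)}}{4} \right)}\right) + b{\left(7,-17 \right)} = \left(156 + 12\right) + 8 = 168 + 8 = 176$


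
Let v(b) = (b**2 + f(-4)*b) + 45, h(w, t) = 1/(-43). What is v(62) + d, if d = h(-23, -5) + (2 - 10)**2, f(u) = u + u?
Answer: 148650/43 ≈ 3457.0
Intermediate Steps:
f(u) = 2*u
h(w, t) = -1/43
v(b) = 45 + b**2 - 8*b (v(b) = (b**2 + (2*(-4))*b) + 45 = (b**2 - 8*b) + 45 = 45 + b**2 - 8*b)
d = 2751/43 (d = -1/43 + (2 - 10)**2 = -1/43 + (-8)**2 = -1/43 + 64 = 2751/43 ≈ 63.977)
v(62) + d = (45 + 62**2 - 8*62) + 2751/43 = (45 + 3844 - 496) + 2751/43 = 3393 + 2751/43 = 148650/43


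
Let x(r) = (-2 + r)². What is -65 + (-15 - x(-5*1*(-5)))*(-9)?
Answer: 4831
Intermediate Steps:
-65 + (-15 - x(-5*1*(-5)))*(-9) = -65 + (-15 - (-2 - 5*1*(-5))²)*(-9) = -65 + (-15 - (-2 - 5*(-5))²)*(-9) = -65 + (-15 - (-2 + 25)²)*(-9) = -65 + (-15 - 1*23²)*(-9) = -65 + (-15 - 1*529)*(-9) = -65 + (-15 - 529)*(-9) = -65 - 544*(-9) = -65 + 4896 = 4831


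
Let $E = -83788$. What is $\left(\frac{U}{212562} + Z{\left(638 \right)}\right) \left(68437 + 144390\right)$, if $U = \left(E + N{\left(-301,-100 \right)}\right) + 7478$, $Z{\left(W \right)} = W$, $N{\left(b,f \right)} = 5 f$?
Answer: $\frac{14423045933971}{106281} \approx 1.3571 \cdot 10^{8}$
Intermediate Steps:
$U = -76810$ ($U = \left(-83788 + 5 \left(-100\right)\right) + 7478 = \left(-83788 - 500\right) + 7478 = -84288 + 7478 = -76810$)
$\left(\frac{U}{212562} + Z{\left(638 \right)}\right) \left(68437 + 144390\right) = \left(- \frac{76810}{212562} + 638\right) \left(68437 + 144390\right) = \left(\left(-76810\right) \frac{1}{212562} + 638\right) 212827 = \left(- \frac{38405}{106281} + 638\right) 212827 = \frac{67768873}{106281} \cdot 212827 = \frac{14423045933971}{106281}$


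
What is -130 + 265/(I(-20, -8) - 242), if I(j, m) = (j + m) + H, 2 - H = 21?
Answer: -37835/289 ≈ -130.92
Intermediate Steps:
H = -19 (H = 2 - 1*21 = 2 - 21 = -19)
I(j, m) = -19 + j + m (I(j, m) = (j + m) - 19 = -19 + j + m)
-130 + 265/(I(-20, -8) - 242) = -130 + 265/((-19 - 20 - 8) - 242) = -130 + 265/(-47 - 242) = -130 + 265/(-289) = -130 + 265*(-1/289) = -130 - 265/289 = -37835/289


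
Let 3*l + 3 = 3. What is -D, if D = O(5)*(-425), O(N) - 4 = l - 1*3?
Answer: 425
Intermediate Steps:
l = 0 (l = -1 + (⅓)*3 = -1 + 1 = 0)
O(N) = 1 (O(N) = 4 + (0 - 1*3) = 4 + (0 - 3) = 4 - 3 = 1)
D = -425 (D = 1*(-425) = -425)
-D = -1*(-425) = 425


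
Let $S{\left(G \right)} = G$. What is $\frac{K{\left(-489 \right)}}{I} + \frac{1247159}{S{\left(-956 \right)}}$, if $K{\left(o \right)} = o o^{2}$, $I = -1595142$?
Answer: $- \frac{104311692223}{84719764} \approx -1231.3$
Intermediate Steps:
$K{\left(o \right)} = o^{3}$
$\frac{K{\left(-489 \right)}}{I} + \frac{1247159}{S{\left(-956 \right)}} = \frac{\left(-489\right)^{3}}{-1595142} + \frac{1247159}{-956} = \left(-116930169\right) \left(- \frac{1}{1595142}\right) + 1247159 \left(- \frac{1}{956}\right) = \frac{12992241}{177238} - \frac{1247159}{956} = - \frac{104311692223}{84719764}$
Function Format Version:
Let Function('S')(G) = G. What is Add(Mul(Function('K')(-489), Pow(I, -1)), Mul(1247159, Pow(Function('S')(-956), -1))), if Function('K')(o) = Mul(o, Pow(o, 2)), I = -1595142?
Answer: Rational(-104311692223, 84719764) ≈ -1231.3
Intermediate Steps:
Function('K')(o) = Pow(o, 3)
Add(Mul(Function('K')(-489), Pow(I, -1)), Mul(1247159, Pow(Function('S')(-956), -1))) = Add(Mul(Pow(-489, 3), Pow(-1595142, -1)), Mul(1247159, Pow(-956, -1))) = Add(Mul(-116930169, Rational(-1, 1595142)), Mul(1247159, Rational(-1, 956))) = Add(Rational(12992241, 177238), Rational(-1247159, 956)) = Rational(-104311692223, 84719764)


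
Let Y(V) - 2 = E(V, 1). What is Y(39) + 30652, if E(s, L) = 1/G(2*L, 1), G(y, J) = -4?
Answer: 122615/4 ≈ 30654.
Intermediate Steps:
E(s, L) = -¼ (E(s, L) = 1/(-4) = -¼)
Y(V) = 7/4 (Y(V) = 2 - ¼ = 7/4)
Y(39) + 30652 = 7/4 + 30652 = 122615/4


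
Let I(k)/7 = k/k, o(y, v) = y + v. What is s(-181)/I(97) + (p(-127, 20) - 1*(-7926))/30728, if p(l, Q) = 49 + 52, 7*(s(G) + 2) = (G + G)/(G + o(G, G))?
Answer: -2137/196392 ≈ -0.010881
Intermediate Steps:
o(y, v) = v + y
s(G) = -40/21 (s(G) = -2 + ((G + G)/(G + (G + G)))/7 = -2 + ((2*G)/(G + 2*G))/7 = -2 + ((2*G)/((3*G)))/7 = -2 + ((2*G)*(1/(3*G)))/7 = -2 + (1/7)*(2/3) = -2 + 2/21 = -40/21)
I(k) = 7 (I(k) = 7*(k/k) = 7*1 = 7)
p(l, Q) = 101
s(-181)/I(97) + (p(-127, 20) - 1*(-7926))/30728 = -40/21/7 + (101 - 1*(-7926))/30728 = -40/21*1/7 + (101 + 7926)*(1/30728) = -40/147 + 8027*(1/30728) = -40/147 + 349/1336 = -2137/196392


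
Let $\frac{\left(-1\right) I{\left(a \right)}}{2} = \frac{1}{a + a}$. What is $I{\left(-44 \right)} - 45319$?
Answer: $- \frac{1994035}{44} \approx -45319.0$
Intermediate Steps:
$I{\left(a \right)} = - \frac{1}{a}$ ($I{\left(a \right)} = - \frac{2}{a + a} = - \frac{2}{2 a} = - 2 \frac{1}{2 a} = - \frac{1}{a}$)
$I{\left(-44 \right)} - 45319 = - \frac{1}{-44} - 45319 = \left(-1\right) \left(- \frac{1}{44}\right) - 45319 = \frac{1}{44} - 45319 = - \frac{1994035}{44}$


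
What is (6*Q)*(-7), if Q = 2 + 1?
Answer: -126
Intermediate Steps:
Q = 3
(6*Q)*(-7) = (6*3)*(-7) = 18*(-7) = -126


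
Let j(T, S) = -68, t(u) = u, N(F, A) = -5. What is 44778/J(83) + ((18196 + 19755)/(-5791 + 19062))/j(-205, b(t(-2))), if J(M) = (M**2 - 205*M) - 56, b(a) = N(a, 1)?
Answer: -6799223011/1531420316 ≈ -4.4398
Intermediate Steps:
b(a) = -5
J(M) = -56 + M**2 - 205*M
44778/J(83) + ((18196 + 19755)/(-5791 + 19062))/j(-205, b(t(-2))) = 44778/(-56 + 83**2 - 205*83) + ((18196 + 19755)/(-5791 + 19062))/(-68) = 44778/(-56 + 6889 - 17015) + (37951/13271)*(-1/68) = 44778/(-10182) + (37951*(1/13271))*(-1/68) = 44778*(-1/10182) + (37951/13271)*(-1/68) = -7463/1697 - 37951/902428 = -6799223011/1531420316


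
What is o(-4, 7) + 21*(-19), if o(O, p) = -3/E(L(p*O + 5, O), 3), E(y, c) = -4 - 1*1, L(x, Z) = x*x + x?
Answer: -1992/5 ≈ -398.40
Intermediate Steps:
L(x, Z) = x + x**2 (L(x, Z) = x**2 + x = x + x**2)
E(y, c) = -5 (E(y, c) = -4 - 1 = -5)
o(O, p) = 3/5 (o(O, p) = -3/(-5) = -3*(-1/5) = 3/5)
o(-4, 7) + 21*(-19) = 3/5 + 21*(-19) = 3/5 - 399 = -1992/5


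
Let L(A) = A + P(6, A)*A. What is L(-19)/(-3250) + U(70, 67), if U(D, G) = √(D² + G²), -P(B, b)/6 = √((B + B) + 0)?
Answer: 19/3250 + √9389 - 114*√3/1625 ≈ 96.781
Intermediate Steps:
P(B, b) = -6*√2*√B (P(B, b) = -6*√((B + B) + 0) = -6*√(2*B + 0) = -6*√2*√B)
L(A) = A - 12*A*√3 (L(A) = A + (-6*√2*√6)*A = A + (-12*√3)*A = A - 12*A*√3)
L(-19)/(-3250) + U(70, 67) = -19*(1 - 12*√3)/(-3250) + √(70² + 67²) = (-19 + 228*√3)*(-1/3250) + √(4900 + 4489) = (19/3250 - 114*√3/1625) + √9389 = 19/3250 + √9389 - 114*√3/1625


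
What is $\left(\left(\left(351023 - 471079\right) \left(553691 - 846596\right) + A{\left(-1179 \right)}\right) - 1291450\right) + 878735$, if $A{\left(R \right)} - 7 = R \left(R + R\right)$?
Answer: $35167370054$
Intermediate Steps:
$A{\left(R \right)} = 7 + 2 R^{2}$ ($A{\left(R \right)} = 7 + R \left(R + R\right) = 7 + R 2 R = 7 + 2 R^{2}$)
$\left(\left(\left(351023 - 471079\right) \left(553691 - 846596\right) + A{\left(-1179 \right)}\right) - 1291450\right) + 878735 = \left(\left(\left(351023 - 471079\right) \left(553691 - 846596\right) + \left(7 + 2 \left(-1179\right)^{2}\right)\right) - 1291450\right) + 878735 = \left(\left(\left(-120056\right) \left(-292905\right) + \left(7 + 2 \cdot 1390041\right)\right) - 1291450\right) + 878735 = \left(\left(35165002680 + \left(7 + 2780082\right)\right) - 1291450\right) + 878735 = \left(\left(35165002680 + 2780089\right) - 1291450\right) + 878735 = \left(35167782769 - 1291450\right) + 878735 = 35166491319 + 878735 = 35167370054$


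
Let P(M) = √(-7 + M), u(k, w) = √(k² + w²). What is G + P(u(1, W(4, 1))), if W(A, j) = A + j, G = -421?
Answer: -421 + I*√(7 - √26) ≈ -421.0 + 1.3788*I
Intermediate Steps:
G + P(u(1, W(4, 1))) = -421 + √(-7 + √(1² + (4 + 1)²)) = -421 + √(-7 + √(1 + 5²)) = -421 + √(-7 + √(1 + 25)) = -421 + √(-7 + √26)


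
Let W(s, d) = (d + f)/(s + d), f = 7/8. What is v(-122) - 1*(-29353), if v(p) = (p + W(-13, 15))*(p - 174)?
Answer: 126231/2 ≈ 63116.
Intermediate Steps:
f = 7/8 (f = 7*(⅛) = 7/8 ≈ 0.87500)
W(s, d) = (7/8 + d)/(d + s) (W(s, d) = (d + 7/8)/(s + d) = (7/8 + d)/(d + s))
v(p) = (-174 + p)*(127/16 + p) (v(p) = (p + (7/8 + 15)/(15 - 13))*(p - 174) = (p + (127/8)/2)*(-174 + p) = (p + (½)*(127/8))*(-174 + p) = (p + 127/16)*(-174 + p) = (127/16 + p)*(-174 + p) = (-174 + p)*(127/16 + p))
v(-122) - 1*(-29353) = (-11049/8 + (-122)² - 2657/16*(-122)) - 1*(-29353) = (-11049/8 + 14884 + 162077/8) + 29353 = 67525/2 + 29353 = 126231/2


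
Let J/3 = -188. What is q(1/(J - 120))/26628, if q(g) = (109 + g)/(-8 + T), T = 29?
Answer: 74555/382484592 ≈ 0.00019492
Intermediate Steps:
J = -564 (J = 3*(-188) = -564)
q(g) = 109/21 + g/21 (q(g) = (109 + g)/(-8 + 29) = (109 + g)/21 = (109 + g)*(1/21) = 109/21 + g/21)
q(1/(J - 120))/26628 = (109/21 + 1/(21*(-564 - 120)))/26628 = (109/21 + (1/21)/(-684))*(1/26628) = (109/21 + (1/21)*(-1/684))*(1/26628) = (109/21 - 1/14364)*(1/26628) = (74555/14364)*(1/26628) = 74555/382484592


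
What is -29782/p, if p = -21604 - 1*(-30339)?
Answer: -29782/8735 ≈ -3.4095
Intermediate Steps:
p = 8735 (p = -21604 + 30339 = 8735)
-29782/p = -29782/8735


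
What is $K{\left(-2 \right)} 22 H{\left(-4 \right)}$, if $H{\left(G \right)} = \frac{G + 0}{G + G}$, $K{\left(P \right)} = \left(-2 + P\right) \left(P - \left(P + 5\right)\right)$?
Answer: $220$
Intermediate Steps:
$K{\left(P \right)} = 10 - 5 P$ ($K{\left(P \right)} = \left(-2 + P\right) \left(P - \left(5 + P\right)\right) = \left(-2 + P\right) \left(-5\right) = 10 - 5 P$)
$H{\left(G \right)} = \frac{1}{2}$ ($H{\left(G \right)} = \frac{G}{2 G} = G \frac{1}{2 G} = \frac{1}{2}$)
$K{\left(-2 \right)} 22 H{\left(-4 \right)} = \left(10 - -10\right) 22 \cdot \frac{1}{2} = \left(10 + 10\right) 22 \cdot \frac{1}{2} = 20 \cdot 22 \cdot \frac{1}{2} = 440 \cdot \frac{1}{2} = 220$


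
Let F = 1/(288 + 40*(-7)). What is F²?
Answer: 1/64 ≈ 0.015625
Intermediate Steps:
F = ⅛ (F = 1/(288 - 280) = 1/8 = ⅛ ≈ 0.12500)
F² = (⅛)² = 1/64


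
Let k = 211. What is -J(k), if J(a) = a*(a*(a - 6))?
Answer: -9126805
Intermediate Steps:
J(a) = a²*(-6 + a) (J(a) = a*(a*(-6 + a)) = a²*(-6 + a))
-J(k) = -211²*(-6 + 211) = -44521*205 = -1*9126805 = -9126805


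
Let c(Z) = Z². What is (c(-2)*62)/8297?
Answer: 248/8297 ≈ 0.029890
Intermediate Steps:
(c(-2)*62)/8297 = ((-2)²*62)/8297 = (4*62)*(1/8297) = 248*(1/8297) = 248/8297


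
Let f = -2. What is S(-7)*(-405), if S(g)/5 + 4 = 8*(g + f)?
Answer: 153900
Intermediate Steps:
S(g) = -100 + 40*g (S(g) = -20 + 5*(8*(g - 2)) = -20 + 5*(8*(-2 + g)) = -20 + 5*(-16 + 8*g) = -20 + (-80 + 40*g) = -100 + 40*g)
S(-7)*(-405) = (-100 + 40*(-7))*(-405) = (-100 - 280)*(-405) = -380*(-405) = 153900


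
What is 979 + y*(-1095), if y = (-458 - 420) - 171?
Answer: 1149634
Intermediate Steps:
y = -1049 (y = -878 - 171 = -1049)
979 + y*(-1095) = 979 - 1049*(-1095) = 979 + 1148655 = 1149634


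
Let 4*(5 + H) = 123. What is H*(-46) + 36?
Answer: -2297/2 ≈ -1148.5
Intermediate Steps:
H = 103/4 (H = -5 + (¼)*123 = -5 + 123/4 = 103/4 ≈ 25.750)
H*(-46) + 36 = (103/4)*(-46) + 36 = -2369/2 + 36 = -2297/2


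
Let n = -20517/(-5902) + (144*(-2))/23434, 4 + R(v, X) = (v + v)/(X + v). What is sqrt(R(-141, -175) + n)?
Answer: sqrt(2659233053555476463)/2731572493 ≈ 0.59699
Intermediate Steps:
R(v, X) = -4 + 2*v/(X + v) (R(v, X) = -4 + (v + v)/(X + v) = -4 + (2*v)/(X + v) = -4 + 2*v/(X + v))
n = 239547801/69153734 (n = -20517*(-1/5902) - 288*1/23434 = 20517/5902 - 144/11717 = 239547801/69153734 ≈ 3.4640)
sqrt(R(-141, -175) + n) = sqrt(2*(-1*(-141) - 2*(-175))/(-175 - 141) + 239547801/69153734) = sqrt(2*(141 + 350)/(-316) + 239547801/69153734) = sqrt(2*(-1/316)*491 + 239547801/69153734) = sqrt(-491/158 + 239547801/69153734) = sqrt(973517291/2731572493) = sqrt(2659233053555476463)/2731572493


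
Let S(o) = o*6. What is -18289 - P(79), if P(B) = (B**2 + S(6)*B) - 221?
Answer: -27153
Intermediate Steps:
S(o) = 6*o
P(B) = -221 + B**2 + 36*B (P(B) = (B**2 + (6*6)*B) - 221 = (B**2 + 36*B) - 221 = -221 + B**2 + 36*B)
-18289 - P(79) = -18289 - (-221 + 79**2 + 36*79) = -18289 - (-221 + 6241 + 2844) = -18289 - 1*8864 = -18289 - 8864 = -27153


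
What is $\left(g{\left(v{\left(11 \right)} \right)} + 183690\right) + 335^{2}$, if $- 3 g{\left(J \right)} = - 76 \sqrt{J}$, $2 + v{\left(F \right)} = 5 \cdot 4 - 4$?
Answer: $295915 + \frac{76 \sqrt{14}}{3} \approx 2.9601 \cdot 10^{5}$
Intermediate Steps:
$v{\left(F \right)} = 14$ ($v{\left(F \right)} = -2 + \left(5 \cdot 4 - 4\right) = -2 + \left(20 - 4\right) = -2 + 16 = 14$)
$g{\left(J \right)} = \frac{76 \sqrt{J}}{3}$ ($g{\left(J \right)} = - \frac{\left(-76\right) \sqrt{J}}{3} = \frac{76 \sqrt{J}}{3}$)
$\left(g{\left(v{\left(11 \right)} \right)} + 183690\right) + 335^{2} = \left(\frac{76 \sqrt{14}}{3} + 183690\right) + 335^{2} = \left(183690 + \frac{76 \sqrt{14}}{3}\right) + 112225 = 295915 + \frac{76 \sqrt{14}}{3}$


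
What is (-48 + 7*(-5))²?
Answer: 6889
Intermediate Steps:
(-48 + 7*(-5))² = (-48 - 35)² = (-83)² = 6889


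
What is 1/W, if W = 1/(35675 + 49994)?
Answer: 85669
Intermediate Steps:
W = 1/85669 ≈ 1.1673e-5
1/W = 1/(1/85669) = 85669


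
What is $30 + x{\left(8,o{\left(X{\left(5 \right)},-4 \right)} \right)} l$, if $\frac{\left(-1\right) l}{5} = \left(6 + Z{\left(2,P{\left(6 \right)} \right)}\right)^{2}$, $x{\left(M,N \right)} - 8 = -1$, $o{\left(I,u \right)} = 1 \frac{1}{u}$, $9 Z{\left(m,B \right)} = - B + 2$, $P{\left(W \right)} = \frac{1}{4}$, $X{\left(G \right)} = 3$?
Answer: $- \frac{1701635}{1296} \approx -1313.0$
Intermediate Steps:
$P{\left(W \right)} = \frac{1}{4}$
$Z{\left(m,B \right)} = \frac{2}{9} - \frac{B}{9}$ ($Z{\left(m,B \right)} = \frac{- B + 2}{9} = \frac{2 - B}{9} = \frac{2}{9} - \frac{B}{9}$)
$o{\left(I,u \right)} = \frac{1}{u}$
$x{\left(M,N \right)} = 7$ ($x{\left(M,N \right)} = 8 - 1 = 7$)
$l = - \frac{248645}{1296}$ ($l = - 5 \left(6 + \left(\frac{2}{9} - \frac{1}{36}\right)\right)^{2} = - 5 \left(6 + \frac{7}{36}\right)^{2} = - 5 \left(\frac{223}{36}\right)^{2} = \left(-5\right) \frac{49729}{1296} = - \frac{248645}{1296} \approx -191.86$)
$30 + x{\left(8,o{\left(X{\left(5 \right)},-4 \right)} \right)} l = 30 + 7 \left(- \frac{248645}{1296}\right) = 30 - \frac{1740515}{1296} = - \frac{1701635}{1296}$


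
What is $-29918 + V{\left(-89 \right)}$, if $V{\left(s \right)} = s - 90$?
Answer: $-30097$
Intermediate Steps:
$V{\left(s \right)} = -90 + s$
$-29918 + V{\left(-89 \right)} = -29918 - 179 = -30097$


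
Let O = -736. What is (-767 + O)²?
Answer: 2259009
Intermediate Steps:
(-767 + O)² = (-767 - 736)² = (-1503)² = 2259009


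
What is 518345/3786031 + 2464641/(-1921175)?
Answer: -8335375774496/7273628106425 ≈ -1.1460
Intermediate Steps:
518345/3786031 + 2464641/(-1921175) = 518345*(1/3786031) + 2464641*(-1/1921175) = 518345/3786031 - 2464641/1921175 = -8335375774496/7273628106425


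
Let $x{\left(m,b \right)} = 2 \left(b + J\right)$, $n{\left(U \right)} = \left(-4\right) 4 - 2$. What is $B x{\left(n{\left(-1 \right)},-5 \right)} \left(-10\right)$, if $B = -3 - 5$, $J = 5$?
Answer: $0$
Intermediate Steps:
$B = -8$ ($B = -3 - 5 = -8$)
$n{\left(U \right)} = -18$ ($n{\left(U \right)} = -16 - 2 = -18$)
$x{\left(m,b \right)} = 10 + 2 b$ ($x{\left(m,b \right)} = 2 \left(b + 5\right) = 2 \left(5 + b\right) = 10 + 2 b$)
$B x{\left(n{\left(-1 \right)},-5 \right)} \left(-10\right) = - 8 \left(10 + 2 \left(-5\right)\right) \left(-10\right) = - 8 \left(10 - 10\right) \left(-10\right) = \left(-8\right) 0 \left(-10\right) = 0 \left(-10\right) = 0$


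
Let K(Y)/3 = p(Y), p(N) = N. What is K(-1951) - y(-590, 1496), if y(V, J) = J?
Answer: -7349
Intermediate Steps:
K(Y) = 3*Y
K(-1951) - y(-590, 1496) = 3*(-1951) - 1*1496 = -5853 - 1496 = -7349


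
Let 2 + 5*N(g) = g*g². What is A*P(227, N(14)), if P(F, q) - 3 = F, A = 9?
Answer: 2070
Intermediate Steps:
N(g) = -⅖ + g³/5 (N(g) = -⅖ + (g*g²)/5 = -⅖ + g³/5)
P(F, q) = 3 + F
A*P(227, N(14)) = 9*(3 + 227) = 9*230 = 2070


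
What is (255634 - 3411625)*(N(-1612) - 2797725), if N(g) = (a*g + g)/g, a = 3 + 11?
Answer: 8829547580610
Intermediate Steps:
a = 14
N(g) = 15 (N(g) = (14*g + g)/g = (15*g)/g = 15)
(255634 - 3411625)*(N(-1612) - 2797725) = (255634 - 3411625)*(15 - 2797725) = -3155991*(-2797710) = 8829547580610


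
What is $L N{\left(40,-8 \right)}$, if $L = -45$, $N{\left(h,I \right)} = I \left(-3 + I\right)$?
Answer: $-3960$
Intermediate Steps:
$L N{\left(40,-8 \right)} = - 45 \left(- 8 \left(-3 - 8\right)\right) = - 45 \left(\left(-8\right) \left(-11\right)\right) = \left(-45\right) 88 = -3960$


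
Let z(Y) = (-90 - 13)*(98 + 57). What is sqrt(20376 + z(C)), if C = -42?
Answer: sqrt(4411) ≈ 66.415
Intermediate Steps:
z(Y) = -15965 (z(Y) = -103*155 = -15965)
sqrt(20376 + z(C)) = sqrt(20376 - 15965) = sqrt(4411)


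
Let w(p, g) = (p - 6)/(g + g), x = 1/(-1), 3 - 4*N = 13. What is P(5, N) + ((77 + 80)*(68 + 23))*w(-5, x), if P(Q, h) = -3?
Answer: 157151/2 ≈ 78576.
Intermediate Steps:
N = -5/2 (N = ¾ - ¼*13 = ¾ - 13/4 = -5/2 ≈ -2.5000)
x = -1
w(p, g) = (-6 + p)/(2*g) (w(p, g) = (-6 + p)/((2*g)) = (-6 + p)*(1/(2*g)) = (-6 + p)/(2*g))
P(5, N) + ((77 + 80)*(68 + 23))*w(-5, x) = -3 + ((77 + 80)*(68 + 23))*((½)*(-6 - 5)/(-1)) = -3 + (157*91)*((½)*(-1)*(-11)) = -3 + 14287*(11/2) = -3 + 157157/2 = 157151/2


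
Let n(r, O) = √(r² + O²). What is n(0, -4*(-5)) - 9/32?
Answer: 631/32 ≈ 19.719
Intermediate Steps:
n(r, O) = √(O² + r²)
n(0, -4*(-5)) - 9/32 = √((-4*(-5))² + 0²) - 9/32 = √(20² + 0) - 9*1/32 = √(400 + 0) - 9/32 = √400 - 9/32 = 20 - 9/32 = 631/32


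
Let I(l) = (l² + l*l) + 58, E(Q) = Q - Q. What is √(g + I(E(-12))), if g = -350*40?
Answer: I*√13942 ≈ 118.08*I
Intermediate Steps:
E(Q) = 0
I(l) = 58 + 2*l² (I(l) = (l² + l²) + 58 = 2*l² + 58 = 58 + 2*l²)
g = -14000
√(g + I(E(-12))) = √(-14000 + (58 + 2*0²)) = √(-14000 + (58 + 2*0)) = √(-14000 + (58 + 0)) = √(-14000 + 58) = √(-13942) = I*√13942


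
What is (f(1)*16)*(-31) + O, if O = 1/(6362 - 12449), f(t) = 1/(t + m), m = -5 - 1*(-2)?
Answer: 1509575/6087 ≈ 248.00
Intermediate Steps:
m = -3 (m = -5 + 2 = -3)
f(t) = 1/(-3 + t) (f(t) = 1/(t - 3) = 1/(-3 + t))
O = -1/6087 (O = 1/(-6087) = -1/6087 ≈ -0.00016428)
(f(1)*16)*(-31) + O = (16/(-3 + 1))*(-31) - 1/6087 = (16/(-2))*(-31) - 1/6087 = -½*16*(-31) - 1/6087 = -8*(-31) - 1/6087 = 248 - 1/6087 = 1509575/6087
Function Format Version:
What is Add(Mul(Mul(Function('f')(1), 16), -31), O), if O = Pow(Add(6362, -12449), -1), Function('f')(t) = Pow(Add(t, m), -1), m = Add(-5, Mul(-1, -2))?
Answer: Rational(1509575, 6087) ≈ 248.00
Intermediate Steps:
m = -3 (m = Add(-5, 2) = -3)
Function('f')(t) = Pow(Add(-3, t), -1) (Function('f')(t) = Pow(Add(t, -3), -1) = Pow(Add(-3, t), -1))
O = Rational(-1, 6087) (O = Pow(-6087, -1) = Rational(-1, 6087) ≈ -0.00016428)
Add(Mul(Mul(Function('f')(1), 16), -31), O) = Add(Mul(Mul(Pow(Add(-3, 1), -1), 16), -31), Rational(-1, 6087)) = Add(Mul(Mul(Pow(-2, -1), 16), -31), Rational(-1, 6087)) = Add(Mul(Mul(Rational(-1, 2), 16), -31), Rational(-1, 6087)) = Add(Mul(-8, -31), Rational(-1, 6087)) = Add(248, Rational(-1, 6087)) = Rational(1509575, 6087)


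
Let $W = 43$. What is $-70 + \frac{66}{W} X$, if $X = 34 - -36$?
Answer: $\frac{1610}{43} \approx 37.442$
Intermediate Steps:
$X = 70$ ($X = 34 + 36 = 70$)
$-70 + \frac{66}{W} X = -70 + \frac{66}{43} \cdot 70 = -70 + \frac{4620}{43} = \frac{1610}{43}$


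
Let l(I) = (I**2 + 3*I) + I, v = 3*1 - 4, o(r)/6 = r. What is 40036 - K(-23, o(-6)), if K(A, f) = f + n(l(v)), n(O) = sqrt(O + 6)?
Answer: 40072 - sqrt(3) ≈ 40070.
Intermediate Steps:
o(r) = 6*r
v = -1 (v = 3 - 4 = -1)
l(I) = I**2 + 4*I
n(O) = sqrt(6 + O)
K(A, f) = f + sqrt(3) (K(A, f) = f + sqrt(6 - (4 - 1)) = f + sqrt(6 - 1*3) = f + sqrt(6 - 3) = f + sqrt(3))
40036 - K(-23, o(-6)) = 40036 - (6*(-6) + sqrt(3)) = 40036 - (-36 + sqrt(3)) = 40036 + (36 - sqrt(3)) = 40072 - sqrt(3)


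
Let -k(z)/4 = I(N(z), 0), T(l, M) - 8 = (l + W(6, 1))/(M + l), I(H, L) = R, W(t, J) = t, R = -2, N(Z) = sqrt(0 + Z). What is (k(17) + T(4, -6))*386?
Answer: 4246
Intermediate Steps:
N(Z) = sqrt(Z)
I(H, L) = -2
T(l, M) = 8 + (6 + l)/(M + l) (T(l, M) = 8 + (l + 6)/(M + l) = 8 + (6 + l)/(M + l))
k(z) = 8 (k(z) = -4*(-2) = 8)
(k(17) + T(4, -6))*386 = (8 + (6 + 8*(-6) + 9*4)/(-6 + 4))*386 = (8 + (6 - 48 + 36)/(-2))*386 = (8 - 1/2*(-6))*386 = (8 + 3)*386 = 11*386 = 4246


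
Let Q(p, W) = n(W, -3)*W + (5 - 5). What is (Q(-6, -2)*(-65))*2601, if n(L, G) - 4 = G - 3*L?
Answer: 2366910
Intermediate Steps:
n(L, G) = 4 + G - 3*L (n(L, G) = 4 + (G - 3*L) = 4 + G - 3*L)
Q(p, W) = W*(1 - 3*W) (Q(p, W) = (4 - 3 - 3*W)*W + (5 - 5) = (1 - 3*W)*W + 0 = W*(1 - 3*W) + 0 = W*(1 - 3*W))
(Q(-6, -2)*(-65))*2601 = (-2*(1 - 3*(-2))*(-65))*2601 = (-2*(1 + 6)*(-65))*2601 = (-2*7*(-65))*2601 = -14*(-65)*2601 = 910*2601 = 2366910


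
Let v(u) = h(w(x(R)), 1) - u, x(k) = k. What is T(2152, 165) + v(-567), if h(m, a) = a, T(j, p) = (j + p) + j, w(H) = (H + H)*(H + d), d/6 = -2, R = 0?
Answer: 5037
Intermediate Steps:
d = -12 (d = 6*(-2) = -12)
w(H) = 2*H*(-12 + H) (w(H) = (H + H)*(H - 12) = (2*H)*(-12 + H) = 2*H*(-12 + H))
T(j, p) = p + 2*j
v(u) = 1 - u
T(2152, 165) + v(-567) = (165 + 2*2152) + (1 - 1*(-567)) = (165 + 4304) + (1 + 567) = 4469 + 568 = 5037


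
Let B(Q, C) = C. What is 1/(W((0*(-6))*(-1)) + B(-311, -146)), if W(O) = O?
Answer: -1/146 ≈ -0.0068493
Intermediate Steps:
1/(W((0*(-6))*(-1)) + B(-311, -146)) = 1/((0*(-6))*(-1) - 146) = 1/(0*(-1) - 146) = 1/(0 - 146) = 1/(-146) = -1/146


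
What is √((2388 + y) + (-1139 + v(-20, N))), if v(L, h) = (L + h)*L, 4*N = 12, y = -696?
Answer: √893 ≈ 29.883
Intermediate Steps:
N = 3 (N = (¼)*12 = 3)
v(L, h) = L*(L + h)
√((2388 + y) + (-1139 + v(-20, N))) = √((2388 - 696) + (-1139 - 20*(-20 + 3))) = √(1692 + (-1139 - 20*(-17))) = √(1692 + (-1139 + 340)) = √(1692 - 799) = √893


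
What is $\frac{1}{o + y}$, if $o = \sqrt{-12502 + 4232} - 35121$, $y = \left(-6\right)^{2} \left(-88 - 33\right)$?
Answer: $- \frac{39477}{1558441799} - \frac{i \sqrt{8270}}{1558441799} \approx -2.5331 \cdot 10^{-5} - 5.8353 \cdot 10^{-8} i$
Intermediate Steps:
$y = -4356$ ($y = 36 \left(-121\right) = -4356$)
$o = -35121 + i \sqrt{8270}$ ($o = \sqrt{-8270} - 35121 = i \sqrt{8270} - 35121 = -35121 + i \sqrt{8270} \approx -35121.0 + 90.94 i$)
$\frac{1}{o + y} = \frac{1}{\left(-35121 + i \sqrt{8270}\right) - 4356} = \frac{1}{-39477 + i \sqrt{8270}}$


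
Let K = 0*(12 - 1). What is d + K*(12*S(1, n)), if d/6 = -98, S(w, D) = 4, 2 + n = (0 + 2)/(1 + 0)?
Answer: -588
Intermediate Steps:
n = 0 (n = -2 + (0 + 2)/(1 + 0) = -2 + 2/1 = -2 + 2*1 = -2 + 2 = 0)
K = 0 (K = 0*11 = 0)
d = -588 (d = 6*(-98) = -588)
d + K*(12*S(1, n)) = -588 + 0*(12*4) = -588 + 0*48 = -588 + 0 = -588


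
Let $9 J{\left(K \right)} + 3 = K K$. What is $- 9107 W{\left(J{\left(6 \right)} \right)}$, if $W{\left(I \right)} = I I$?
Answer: $- \frac{1101947}{9} \approx -1.2244 \cdot 10^{5}$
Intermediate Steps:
$J{\left(K \right)} = - \frac{1}{3} + \frac{K^{2}}{9}$ ($J{\left(K \right)} = - \frac{1}{3} + \frac{K K}{9} = - \frac{1}{3} + \frac{K^{2}}{9}$)
$W{\left(I \right)} = I^{2}$
$- 9107 W{\left(J{\left(6 \right)} \right)} = - 9107 \left(- \frac{1}{3} + \frac{6^{2}}{9}\right)^{2} = - 9107 \left(- \frac{1}{3} + \frac{1}{9} \cdot 36\right)^{2} = - 9107 \left(- \frac{1}{3} + 4\right)^{2} = - 9107 \left(\frac{11}{3}\right)^{2} = \left(-9107\right) \frac{121}{9} = - \frac{1101947}{9}$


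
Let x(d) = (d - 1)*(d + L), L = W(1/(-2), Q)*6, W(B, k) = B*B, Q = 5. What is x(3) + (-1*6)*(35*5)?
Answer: -1041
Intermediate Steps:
W(B, k) = B²
L = 3/2 (L = (1/(-2))²*6 = (1*(-½))²*6 = (-½)²*6 = (¼)*6 = 3/2 ≈ 1.5000)
x(d) = (-1 + d)*(3/2 + d) (x(d) = (d - 1)*(d + 3/2) = (-1 + d)*(3/2 + d))
x(3) + (-1*6)*(35*5) = (-3/2 + 3² + (½)*3) + (-1*6)*(35*5) = (-3/2 + 9 + 3/2) - 6*175 = 9 - 1050 = -1041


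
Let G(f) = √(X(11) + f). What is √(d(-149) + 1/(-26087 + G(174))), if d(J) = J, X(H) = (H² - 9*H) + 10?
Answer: √(-3886964 + 149*√206)/√(26087 - √206) ≈ 12.207*I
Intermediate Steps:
X(H) = 10 + H² - 9*H
G(f) = √(32 + f) (G(f) = √((10 + 11² - 9*11) + f) = √((10 + 121 - 99) + f) = √(32 + f))
√(d(-149) + 1/(-26087 + G(174))) = √(-149 + 1/(-26087 + √(32 + 174))) = √(-149 + 1/(-26087 + √206))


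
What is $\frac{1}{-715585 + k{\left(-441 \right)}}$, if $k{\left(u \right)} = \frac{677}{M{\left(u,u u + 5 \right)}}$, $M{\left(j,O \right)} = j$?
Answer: $- \frac{441}{315573662} \approx -1.3975 \cdot 10^{-6}$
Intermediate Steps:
$k{\left(u \right)} = \frac{677}{u}$
$\frac{1}{-715585 + k{\left(-441 \right)}} = \frac{1}{-715585 + \frac{677}{-441}} = \frac{1}{-715585 + 677 \left(- \frac{1}{441}\right)} = \frac{1}{-715585 - \frac{677}{441}} = \frac{1}{- \frac{315573662}{441}} = - \frac{441}{315573662}$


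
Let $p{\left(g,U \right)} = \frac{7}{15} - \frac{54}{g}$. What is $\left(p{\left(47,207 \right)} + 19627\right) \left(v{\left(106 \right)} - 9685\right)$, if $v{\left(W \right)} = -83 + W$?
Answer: $- \frac{133688784748}{705} \approx -1.8963 \cdot 10^{8}$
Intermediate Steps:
$p{\left(g,U \right)} = \frac{7}{15} - \frac{54}{g}$ ($p{\left(g,U \right)} = 7 \cdot \frac{1}{15} - \frac{54}{g} = \frac{7}{15} - \frac{54}{g}$)
$\left(p{\left(47,207 \right)} + 19627\right) \left(v{\left(106 \right)} - 9685\right) = \left(\left(\frac{7}{15} - \frac{54}{47}\right) + 19627\right) \left(\left(-83 + 106\right) - 9685\right) = \left(\left(\frac{7}{15} - \frac{54}{47}\right) + 19627\right) \left(23 - 9685\right) = \left(\left(\frac{7}{15} - \frac{54}{47}\right) + 19627\right) \left(-9662\right) = \left(- \frac{481}{705} + 19627\right) \left(-9662\right) = \frac{13836554}{705} \left(-9662\right) = - \frac{133688784748}{705}$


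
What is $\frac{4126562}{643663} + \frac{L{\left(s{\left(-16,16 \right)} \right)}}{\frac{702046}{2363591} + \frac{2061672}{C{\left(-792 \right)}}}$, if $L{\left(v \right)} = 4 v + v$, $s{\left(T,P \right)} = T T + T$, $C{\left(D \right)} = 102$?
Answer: $\frac{1691253103142456794}{261381942609745631} \approx 6.4704$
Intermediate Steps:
$s{\left(T,P \right)} = T + T^{2}$ ($s{\left(T,P \right)} = T^{2} + T = T + T^{2}$)
$L{\left(v \right)} = 5 v$
$\frac{4126562}{643663} + \frac{L{\left(s{\left(-16,16 \right)} \right)}}{\frac{702046}{2363591} + \frac{2061672}{C{\left(-792 \right)}}} = \frac{4126562}{643663} + \frac{5 \left(- 16 \left(1 - 16\right)\right)}{\frac{702046}{2363591} + \frac{2061672}{102}} = 4126562 \cdot \frac{1}{643663} + \frac{5 \left(\left(-16\right) \left(-15\right)\right)}{702046 \cdot \frac{1}{2363591} + 2061672 \cdot \frac{1}{102}} = \frac{4126562}{643663} + \frac{5 \cdot 240}{\frac{702046}{2363591} + \frac{343612}{17}} = \frac{4126562}{643663} + \frac{1200}{\frac{812170165474}{40181047}} = \frac{4126562}{643663} + 1200 \cdot \frac{40181047}{812170165474} = \frac{4126562}{643663} + \frac{24108628200}{406085082737} = \frac{1691253103142456794}{261381942609745631}$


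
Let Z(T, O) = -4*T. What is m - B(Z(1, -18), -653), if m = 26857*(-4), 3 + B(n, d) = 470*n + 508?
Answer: -106053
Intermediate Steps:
B(n, d) = 505 + 470*n (B(n, d) = -3 + (470*n + 508) = -3 + (508 + 470*n) = 505 + 470*n)
m = -107428
m - B(Z(1, -18), -653) = -107428 - (505 + 470*(-4*1)) = -107428 - (505 + 470*(-4)) = -107428 - (505 - 1880) = -107428 - 1*(-1375) = -107428 + 1375 = -106053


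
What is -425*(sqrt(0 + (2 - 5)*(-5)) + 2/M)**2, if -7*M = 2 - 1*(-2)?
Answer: -46325/4 + 2975*sqrt(15) ≈ -59.125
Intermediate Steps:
M = -4/7 (M = -(2 - 1*(-2))/7 = -(2 + 2)/7 = -1/7*4 = -4/7 ≈ -0.57143)
-425*(sqrt(0 + (2 - 5)*(-5)) + 2/M)**2 = -425*(sqrt(0 + (2 - 5)*(-5)) + 2/(-4/7))**2 = -425*(sqrt(0 - 3*(-5)) + 2*(-7/4))**2 = -425*(sqrt(0 + 15) - 7/2)**2 = -425*(sqrt(15) - 7/2)**2 = -425*(-7/2 + sqrt(15))**2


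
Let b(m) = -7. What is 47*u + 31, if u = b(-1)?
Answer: -298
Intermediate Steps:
u = -7
47*u + 31 = 47*(-7) + 31 = -329 + 31 = -298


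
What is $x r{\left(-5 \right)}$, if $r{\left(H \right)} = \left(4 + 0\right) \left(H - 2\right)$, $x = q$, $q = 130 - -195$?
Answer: $-9100$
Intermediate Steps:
$q = 325$ ($q = 130 + 195 = 325$)
$x = 325$
$r{\left(H \right)} = -8 + 4 H$ ($r{\left(H \right)} = 4 \left(-2 + H\right) = -8 + 4 H$)
$x r{\left(-5 \right)} = 325 \left(-8 + 4 \left(-5\right)\right) = 325 \left(-8 - 20\right) = 325 \left(-28\right) = -9100$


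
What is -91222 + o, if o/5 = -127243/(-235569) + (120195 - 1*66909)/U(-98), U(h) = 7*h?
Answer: -7401915936664/80800167 ≈ -91608.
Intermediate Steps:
o = -31163102590/80800167 (o = 5*(-127243/(-235569) + (120195 - 1*66909)/((7*(-98)))) = 5*(-127243*(-1/235569) + (120195 - 66909)/(-686)) = 5*(127243/235569 + 53286*(-1/686)) = 5*(127243/235569 - 26643/343) = 5*(-6232620518/80800167) = -31163102590/80800167 ≈ -385.68)
-91222 + o = -91222 - 31163102590/80800167 = -7401915936664/80800167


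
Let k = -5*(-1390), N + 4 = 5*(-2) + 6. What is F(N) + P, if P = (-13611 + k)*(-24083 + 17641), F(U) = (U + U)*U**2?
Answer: 42909138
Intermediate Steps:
N = -8 (N = -4 + (5*(-2) + 6) = -4 + (-10 + 6) = -4 - 4 = -8)
F(U) = 2*U**3 (F(U) = (2*U)*U**2 = 2*U**3)
k = 6950
P = 42910162 (P = (-13611 + 6950)*(-24083 + 17641) = -6661*(-6442) = 42910162)
F(N) + P = 2*(-8)**3 + 42910162 = 2*(-512) + 42910162 = -1024 + 42910162 = 42909138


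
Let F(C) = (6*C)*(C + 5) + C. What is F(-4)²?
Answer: 784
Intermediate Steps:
F(C) = C + 6*C*(5 + C) (F(C) = (6*C)*(5 + C) + C = 6*C*(5 + C) + C = C + 6*C*(5 + C))
F(-4)² = (-4*(31 + 6*(-4)))² = (-4*(31 - 24))² = (-4*7)² = (-28)² = 784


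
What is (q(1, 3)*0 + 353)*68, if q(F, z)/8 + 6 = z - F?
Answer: 24004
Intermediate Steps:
q(F, z) = -48 - 8*F + 8*z (q(F, z) = -48 + 8*(z - F) = -48 + (-8*F + 8*z) = -48 - 8*F + 8*z)
(q(1, 3)*0 + 353)*68 = ((-48 - 8*1 + 8*3)*0 + 353)*68 = ((-48 - 8 + 24)*0 + 353)*68 = (-32*0 + 353)*68 = (0 + 353)*68 = 353*68 = 24004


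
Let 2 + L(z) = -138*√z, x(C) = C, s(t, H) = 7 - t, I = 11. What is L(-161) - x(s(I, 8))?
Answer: 2 - 138*I*√161 ≈ 2.0 - 1751.0*I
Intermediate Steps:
L(z) = -2 - 138*√z
L(-161) - x(s(I, 8)) = (-2 - 138*I*√161) - (7 - 1*11) = (-2 - 138*I*√161) - (7 - 11) = (-2 - 138*I*√161) - 1*(-4) = (-2 - 138*I*√161) + 4 = 2 - 138*I*√161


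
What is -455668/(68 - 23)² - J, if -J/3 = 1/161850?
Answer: -983331463/4369950 ≈ -225.02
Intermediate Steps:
J = -1/53950 (J = -3/161850 = -3*1/161850 = -1/53950 ≈ -1.8536e-5)
-455668/(68 - 23)² - J = -455668/(68 - 23)² - 1*(-1/53950) = -455668/(45²) + 1/53950 = -455668/2025 + 1/53950 = -983331463/4369950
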